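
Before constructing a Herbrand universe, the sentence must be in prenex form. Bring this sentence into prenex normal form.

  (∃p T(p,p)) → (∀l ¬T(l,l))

∀p ∀l (¬T(p,p) ∨ ¬T(l,l))

First replace A → B with ¬A ∨ B.
  ¬(∃p T(p,p)) ∨ (∀l ¬T(l,l))
Push ¬ through the quantifiers and connectives to reach negation normal form:
  (∀p ¬T(p,p)) ∨ (∀l ¬T(l,l))
All bound variables are already distinct, so no renaming is needed.
Pull the quantifiers to the front (each side's bound variable is not free in the other side):
  ∀p ∀l (¬T(p,p) ∨ ¬T(l,l))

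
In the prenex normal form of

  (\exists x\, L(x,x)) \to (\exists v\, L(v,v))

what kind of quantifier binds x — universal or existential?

First replace A → B with ¬A ∨ B.
  \neg (\exists x\, L(x,x)) \lor (\exists v\, L(v,v))
Move each ¬ inward, flipping quantifiers it crosses:
  (\forall x\, \neg L(x,x)) \lor (\exists v\, L(v,v))
Finally move all quantifiers to the prefix:
  \forall x\, \exists v\, (\neg L(x,x) \lor L(v,v))
The quantifier \exists x sits under an odd number of negations (counting the antecedent side of each →), so it flips to \forall x.

universal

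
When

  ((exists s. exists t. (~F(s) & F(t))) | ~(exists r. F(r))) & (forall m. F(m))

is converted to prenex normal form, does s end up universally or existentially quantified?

Push ¬ through the quantifiers and connectives to reach negation normal form:
  ((exists s. exists t. (~F(s) & F(t))) | (forall r. ~F(r))) & (forall m. F(m))
Extract every quantifier outward, since the variables are now distinct and don't occur free across branches:
  exists s. exists t. forall r. forall m. ((~F(s) & F(t) | ~F(r)) & F(m))
The quantifier exists s sits under an even number of negations, so it remains existential.

existential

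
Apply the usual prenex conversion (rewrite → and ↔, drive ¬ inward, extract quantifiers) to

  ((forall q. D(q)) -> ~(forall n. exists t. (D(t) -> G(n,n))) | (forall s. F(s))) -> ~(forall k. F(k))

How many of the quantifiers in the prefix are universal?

2

Rewrite implications/biconditionals: A → B as ¬A ∨ B.
  ~(~(forall q. D(q)) | ~(forall n. exists t. (~D(t) | G(n,n))) | (forall s. F(s))) | ~(forall k. F(k))
Drive negations inward (¬∀x A ≡ ∃x ¬A, ¬∃x A ≡ ∀x ¬A, De Morgan for ∧/∨):
  (forall q. D(q)) & (forall n. exists t. (~D(t) | G(n,n))) & (exists s. ~F(s)) | (exists k. ~F(k))
Extract every quantifier outward, since the variables are now distinct and don't occur free across branches:
  forall q. forall n. exists t. exists s. exists k. (D(q) & (~D(t) | G(n,n)) & ~F(s) | ~F(k))
The prefix is forall q forall n exists t exists s exists k: 2 universal, 3 existential.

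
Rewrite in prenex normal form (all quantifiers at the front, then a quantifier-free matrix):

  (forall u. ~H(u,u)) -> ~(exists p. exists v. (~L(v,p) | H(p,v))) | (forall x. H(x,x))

exists u. forall p. forall v. forall x. (H(u,u) | L(v,p) & ~H(p,v) | H(x,x))

First replace A → B with ¬A ∨ B.
  ~(forall u. ~H(u,u)) | ~(exists p. exists v. (~L(v,p) | H(p,v))) | (forall x. H(x,x))
Push ¬ through the quantifiers and connectives to reach negation normal form:
  (exists u. H(u,u)) | (forall p. forall v. (L(v,p) & ~H(p,v))) | (forall x. H(x,x))
Extract every quantifier outward, since the variables are now distinct and don't occur free across branches:
  exists u. forall p. forall v. forall x. (H(u,u) | L(v,p) & ~H(p,v) | H(x,x))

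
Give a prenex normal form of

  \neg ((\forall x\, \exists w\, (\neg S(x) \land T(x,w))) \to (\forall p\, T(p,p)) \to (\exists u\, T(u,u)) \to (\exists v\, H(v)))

Eliminate → and ↔ using ¬ and ∨.
  \neg (\neg (\forall x\, \exists w\, (\neg S(x) \land T(x,w))) \lor \neg (\forall p\, T(p,p)) \lor \neg (\exists u\, T(u,u)) \lor (\exists v\, H(v)))
Move each ¬ inward, flipping quantifiers it crosses:
  (\forall x\, \exists w\, (\neg S(x) \land T(x,w))) \land (\forall p\, T(p,p)) \land (\exists u\, T(u,u)) \land (\forall v\, \neg H(v))
All bound variables are already distinct, so no renaming is needed.
Pull the quantifiers to the front (each side's bound variable is not free in the other side):
  \forall x\, \exists w\, \forall p\, \exists u\, \forall v\, (\neg S(x) \land T(x,w) \land T(p,p) \land T(u,u) \land \neg H(v))

\forall x\, \exists w\, \forall p\, \exists u\, \forall v\, (\neg S(x) \land T(x,w) \land T(p,p) \land T(u,u) \land \neg H(v))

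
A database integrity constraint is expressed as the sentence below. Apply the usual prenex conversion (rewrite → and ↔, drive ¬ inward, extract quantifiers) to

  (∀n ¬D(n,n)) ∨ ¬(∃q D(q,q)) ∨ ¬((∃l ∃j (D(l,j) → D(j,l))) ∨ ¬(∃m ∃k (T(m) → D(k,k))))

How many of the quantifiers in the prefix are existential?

2

Eliminate → and ↔ using ¬ and ∨.
  (∀n ¬D(n,n)) ∨ ¬(∃q D(q,q)) ∨ ¬((∃l ∃j (¬D(l,j) ∨ D(j,l))) ∨ ¬(∃m ∃k (¬T(m) ∨ D(k,k))))
Move each ¬ inward, flipping quantifiers it crosses:
  (∀n ¬D(n,n)) ∨ (∀q ¬D(q,q)) ∨ (∀l ∀j (D(l,j) ∧ ¬D(j,l))) ∧ (∃m ∃k (¬T(m) ∨ D(k,k)))
Extract every quantifier outward, since the variables are now distinct and don't occur free across branches:
  ∀n ∀q ∀l ∀j ∃m ∃k (¬D(n,n) ∨ ¬D(q,q) ∨ D(l,j) ∧ ¬D(j,l) ∧ (¬T(m) ∨ D(k,k)))
The prefix is ∀n ∀q ∀l ∀j ∃m ∃k: 4 universal, 2 existential.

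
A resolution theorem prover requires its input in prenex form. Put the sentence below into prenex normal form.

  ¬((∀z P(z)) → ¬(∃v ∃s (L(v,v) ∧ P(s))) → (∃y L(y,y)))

∀z ∀v ∀s ∀y (P(z) ∧ (¬L(v,v) ∨ ¬P(s)) ∧ ¬L(y,y))

Rewrite implications/biconditionals: A → B as ¬A ∨ B.
  ¬(¬(∀z P(z)) ∨ ¬¬(∃v ∃s (L(v,v) ∧ P(s))) ∨ (∃y L(y,y)))
Drive negations inward (¬∀x A ≡ ∃x ¬A, ¬∃x A ≡ ∀x ¬A, De Morgan for ∧/∨):
  (∀z P(z)) ∧ (∀v ∀s (¬L(v,v) ∨ ¬P(s))) ∧ (∀y ¬L(y,y))
Finally move all quantifiers to the prefix:
  ∀z ∀v ∀s ∀y (P(z) ∧ (¬L(v,v) ∨ ¬P(s)) ∧ ¬L(y,y))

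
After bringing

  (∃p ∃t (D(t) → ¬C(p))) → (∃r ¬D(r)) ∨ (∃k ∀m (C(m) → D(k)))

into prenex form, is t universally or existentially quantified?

Eliminate → and ↔ using ¬ and ∨.
  ¬(∃p ∃t (¬D(t) ∨ ¬C(p))) ∨ (∃r ¬D(r)) ∨ (∃k ∀m (¬C(m) ∨ D(k)))
Move each ¬ inward, flipping quantifiers it crosses:
  (∀p ∀t (D(t) ∧ C(p))) ∨ (∃r ¬D(r)) ∨ (∃k ∀m (¬C(m) ∨ D(k)))
All bound variables are already distinct, so no renaming is needed.
Finally move all quantifiers to the prefix:
  ∀p ∀t ∃r ∃k ∀m (D(t) ∧ C(p) ∨ ¬D(r) ∨ ¬C(m) ∨ D(k))
The quantifier ∃t sits under an odd number of negations (counting the antecedent side of each →), so it flips to ∀t.

universal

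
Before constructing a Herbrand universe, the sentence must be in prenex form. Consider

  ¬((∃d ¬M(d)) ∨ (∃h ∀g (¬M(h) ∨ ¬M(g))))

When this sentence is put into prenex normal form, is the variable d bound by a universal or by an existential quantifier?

Move each ¬ inward, flipping quantifiers it crosses:
  (∀d M(d)) ∧ (∀h ∃g (M(h) ∧ M(g)))
Finally move all quantifiers to the prefix:
  ∀d ∀h ∃g (M(d) ∧ M(h) ∧ M(g))
The quantifier ∃d sits under an odd number of negations, so it flips to ∀d.

universal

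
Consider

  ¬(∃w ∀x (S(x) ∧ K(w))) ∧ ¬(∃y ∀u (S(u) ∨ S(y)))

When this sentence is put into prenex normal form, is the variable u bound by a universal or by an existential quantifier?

existential

Push ¬ through the quantifiers and connectives to reach negation normal form:
  (∀w ∃x (¬S(x) ∨ ¬K(w))) ∧ (∀y ∃u (¬S(u) ∧ ¬S(y)))
All bound variables are already distinct, so no renaming is needed.
Finally move all quantifiers to the prefix:
  ∀w ∃x ∀y ∃u ((¬S(x) ∨ ¬K(w)) ∧ ¬S(u) ∧ ¬S(y))
The quantifier ∀u sits under an odd number of negations, so it flips to ∃u.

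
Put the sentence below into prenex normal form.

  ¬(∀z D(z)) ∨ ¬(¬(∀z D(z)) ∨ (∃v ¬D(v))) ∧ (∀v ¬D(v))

Move each ¬ inward, flipping quantifiers it crosses:
  (∃z ¬D(z)) ∨ (∀z D(z)) ∧ (∀v D(v)) ∧ (∀v ¬D(v))
Rename bound variables to avoid capture: z↦r, v↦y1.
  (∃z ¬D(z)) ∨ (∀r D(r)) ∧ (∀v D(v)) ∧ (∀y1 ¬D(y1))
Extract every quantifier outward, since the variables are now distinct and don't occur free across branches:
  ∃z ∀r ∀v ∀y1 (¬D(z) ∨ D(r) ∧ D(v) ∧ ¬D(y1))

∃z ∀r ∀v ∀y1 (¬D(z) ∨ D(r) ∧ D(v) ∧ ¬D(y1))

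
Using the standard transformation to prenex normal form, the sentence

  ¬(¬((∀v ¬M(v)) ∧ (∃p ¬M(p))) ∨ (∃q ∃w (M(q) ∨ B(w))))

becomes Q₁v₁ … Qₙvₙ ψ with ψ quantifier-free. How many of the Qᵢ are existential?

Move each ¬ inward, flipping quantifiers it crosses:
  (∀v ¬M(v)) ∧ (∃p ¬M(p)) ∧ (∀q ∀w (¬M(q) ∧ ¬B(w)))
All bound variables are already distinct, so no renaming is needed.
Pull the quantifiers to the front (each side's bound variable is not free in the other side):
  ∀v ∃p ∀q ∀w (¬M(v) ∧ ¬M(p) ∧ ¬M(q) ∧ ¬B(w))
The prefix is ∀v ∃p ∀q ∀w: 3 universal, 1 existential.

1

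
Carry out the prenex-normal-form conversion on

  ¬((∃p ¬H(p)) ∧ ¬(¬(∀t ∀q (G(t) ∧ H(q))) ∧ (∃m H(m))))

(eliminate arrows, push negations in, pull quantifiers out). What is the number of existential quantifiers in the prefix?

Push ¬ through the quantifiers and connectives to reach negation normal form:
  (∀p H(p)) ∨ (∃t ∃q (¬G(t) ∨ ¬H(q))) ∧ (∃m H(m))
All bound variables are already distinct, so no renaming is needed.
Finally move all quantifiers to the prefix:
  ∀p ∃t ∃q ∃m (H(p) ∨ (¬G(t) ∨ ¬H(q)) ∧ H(m))
The prefix is ∀p ∃t ∃q ∃m: 1 universal, 3 existential.

3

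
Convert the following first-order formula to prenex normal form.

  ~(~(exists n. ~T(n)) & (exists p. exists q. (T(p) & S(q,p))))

Push ¬ through the quantifiers and connectives to reach negation normal form:
  (exists n. ~T(n)) | (forall p. forall q. (~T(p) | ~S(q,p)))
Pull the quantifiers to the front (each side's bound variable is not free in the other side):
  exists n. forall p. forall q. (~T(n) | ~T(p) | ~S(q,p))

exists n. forall p. forall q. (~T(n) | ~T(p) | ~S(q,p))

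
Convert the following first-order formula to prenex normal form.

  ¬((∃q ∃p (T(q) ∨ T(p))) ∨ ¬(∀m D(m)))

Push ¬ through the quantifiers and connectives to reach negation normal form:
  (∀q ∀p (¬T(q) ∧ ¬T(p))) ∧ (∀m D(m))
Pull the quantifiers to the front (each side's bound variable is not free in the other side):
  ∀q ∀p ∀m (¬T(q) ∧ ¬T(p) ∧ D(m))

∀q ∀p ∀m (¬T(q) ∧ ¬T(p) ∧ D(m))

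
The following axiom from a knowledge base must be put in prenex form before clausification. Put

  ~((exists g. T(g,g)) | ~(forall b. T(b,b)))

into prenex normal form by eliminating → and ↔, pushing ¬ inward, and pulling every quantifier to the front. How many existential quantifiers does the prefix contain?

Drive negations inward (¬∀x A ≡ ∃x ¬A, ¬∃x A ≡ ∀x ¬A, De Morgan for ∧/∨):
  (forall g. ~T(g,g)) & (forall b. T(b,b))
All bound variables are already distinct, so no renaming is needed.
Pull the quantifiers to the front (each side's bound variable is not free in the other side):
  forall g. forall b. (~T(g,g) & T(b,b))
The prefix is forall g forall b: 2 universal, 0 existential.

0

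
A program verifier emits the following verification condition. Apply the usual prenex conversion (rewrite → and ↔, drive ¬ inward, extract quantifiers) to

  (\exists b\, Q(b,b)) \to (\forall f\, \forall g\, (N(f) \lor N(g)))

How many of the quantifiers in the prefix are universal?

3

Eliminate → and ↔ using ¬ and ∨.
  \neg (\exists b\, Q(b,b)) \lor (\forall f\, \forall g\, (N(f) \lor N(g)))
Move each ¬ inward, flipping quantifiers it crosses:
  (\forall b\, \neg Q(b,b)) \lor (\forall f\, \forall g\, (N(f) \lor N(g)))
All bound variables are already distinct, so no renaming is needed.
Extract every quantifier outward, since the variables are now distinct and don't occur free across branches:
  \forall b\, \forall f\, \forall g\, (\neg Q(b,b) \lor N(f) \lor N(g))
The prefix is \forall b \forall f \forall g: 3 universal, 0 existential.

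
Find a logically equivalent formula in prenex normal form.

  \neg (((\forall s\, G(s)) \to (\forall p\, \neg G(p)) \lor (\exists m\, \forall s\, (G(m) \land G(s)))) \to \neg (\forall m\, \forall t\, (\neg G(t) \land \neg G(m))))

\exists s\, \forall p\, \exists m\, \forall y1\, \forall z\, \forall t\, ((\neg G(s) \lor \neg G(p) \lor G(m) \land G(y1)) \land \neg G(t) \land \neg G(z))

First replace A → B with ¬A ∨ B.
  \neg (\neg (\neg (\forall s\, G(s)) \lor (\forall p\, \neg G(p)) \lor (\exists m\, \forall s\, (G(m) \land G(s)))) \lor \neg (\forall m\, \forall t\, (\neg G(t) \land \neg G(m))))
Drive negations inward (¬∀x A ≡ ∃x ¬A, ¬∃x A ≡ ∀x ¬A, De Morgan for ∧/∨):
  ((\exists s\, \neg G(s)) \lor (\forall p\, \neg G(p)) \lor (\exists m\, \forall s\, (G(m) \land G(s)))) \land (\forall m\, \forall t\, (\neg G(t) \land \neg G(m)))
Give each quantifier a distinct variable: s↦y1, m↦z.
  ((\exists s\, \neg G(s)) \lor (\forall p\, \neg G(p)) \lor (\exists m\, \forall y1\, (G(m) \land G(y1)))) \land (\forall z\, \forall t\, (\neg G(t) \land \neg G(z)))
Extract every quantifier outward, since the variables are now distinct and don't occur free across branches:
  \exists s\, \forall p\, \exists m\, \forall y1\, \forall z\, \forall t\, ((\neg G(s) \lor \neg G(p) \lor G(m) \land G(y1)) \land \neg G(t) \land \neg G(z))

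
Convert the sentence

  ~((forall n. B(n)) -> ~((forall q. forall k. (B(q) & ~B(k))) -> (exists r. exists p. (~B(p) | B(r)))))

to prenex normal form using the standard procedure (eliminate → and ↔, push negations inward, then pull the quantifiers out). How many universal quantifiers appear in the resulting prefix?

Eliminate → and ↔ using ¬ and ∨.
  ~(~(forall n. B(n)) | ~(~(forall q. forall k. (B(q) & ~B(k))) | (exists r. exists p. (~B(p) | B(r)))))
Push ¬ through the quantifiers and connectives to reach negation normal form:
  (forall n. B(n)) & ((exists q. exists k. (~B(q) | B(k))) | (exists r. exists p. (~B(p) | B(r))))
All bound variables are already distinct, so no renaming is needed.
Extract every quantifier outward, since the variables are now distinct and don't occur free across branches:
  forall n. exists q. exists k. exists r. exists p. (B(n) & (~B(q) | B(k) | ~B(p) | B(r)))
The prefix is forall n exists q exists k exists r exists p: 1 universal, 4 existential.

1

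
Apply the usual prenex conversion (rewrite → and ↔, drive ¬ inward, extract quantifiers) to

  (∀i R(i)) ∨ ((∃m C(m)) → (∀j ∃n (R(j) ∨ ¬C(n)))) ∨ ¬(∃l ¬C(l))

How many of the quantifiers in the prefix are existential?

1

Rewrite implications/biconditionals: A → B as ¬A ∨ B.
  (∀i R(i)) ∨ ¬(∃m C(m)) ∨ (∀j ∃n (R(j) ∨ ¬C(n))) ∨ ¬(∃l ¬C(l))
Move each ¬ inward, flipping quantifiers it crosses:
  (∀i R(i)) ∨ (∀m ¬C(m)) ∨ (∀j ∃n (R(j) ∨ ¬C(n))) ∨ (∀l C(l))
Pull the quantifiers to the front (each side's bound variable is not free in the other side):
  ∀i ∀m ∀j ∃n ∀l (R(i) ∨ ¬C(m) ∨ R(j) ∨ ¬C(n) ∨ C(l))
The prefix is ∀i ∀m ∀j ∃n ∀l: 4 universal, 1 existential.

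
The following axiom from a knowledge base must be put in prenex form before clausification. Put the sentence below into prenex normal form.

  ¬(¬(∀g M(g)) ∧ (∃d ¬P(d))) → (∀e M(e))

Eliminate → and ↔ using ¬ and ∨.
  ¬¬(¬(∀g M(g)) ∧ (∃d ¬P(d))) ∨ (∀e M(e))
Push ¬ through the quantifiers and connectives to reach negation normal form:
  (∃g ¬M(g)) ∧ (∃d ¬P(d)) ∨ (∀e M(e))
All bound variables are already distinct, so no renaming is needed.
Finally move all quantifiers to the prefix:
  ∃g ∃d ∀e (¬M(g) ∧ ¬P(d) ∨ M(e))

∃g ∃d ∀e (¬M(g) ∧ ¬P(d) ∨ M(e))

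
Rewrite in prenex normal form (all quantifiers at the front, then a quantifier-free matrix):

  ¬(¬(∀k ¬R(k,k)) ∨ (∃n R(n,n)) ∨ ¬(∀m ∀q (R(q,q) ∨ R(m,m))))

Move each ¬ inward, flipping quantifiers it crosses:
  (∀k ¬R(k,k)) ∧ (∀n ¬R(n,n)) ∧ (∀m ∀q (R(q,q) ∨ R(m,m)))
All bound variables are already distinct, so no renaming is needed.
Pull the quantifiers to the front (each side's bound variable is not free in the other side):
  ∀k ∀n ∀m ∀q (¬R(k,k) ∧ ¬R(n,n) ∧ (R(q,q) ∨ R(m,m)))

∀k ∀n ∀m ∀q (¬R(k,k) ∧ ¬R(n,n) ∧ (R(q,q) ∨ R(m,m)))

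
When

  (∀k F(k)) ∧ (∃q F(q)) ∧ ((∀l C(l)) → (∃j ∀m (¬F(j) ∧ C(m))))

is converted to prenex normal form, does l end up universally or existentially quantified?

Rewrite implications/biconditionals: A → B as ¬A ∨ B.
  (∀k F(k)) ∧ (∃q F(q)) ∧ (¬(∀l C(l)) ∨ (∃j ∀m (¬F(j) ∧ C(m))))
Push ¬ through the quantifiers and connectives to reach negation normal form:
  (∀k F(k)) ∧ (∃q F(q)) ∧ ((∃l ¬C(l)) ∨ (∃j ∀m (¬F(j) ∧ C(m))))
Pull the quantifiers to the front (each side's bound variable is not free in the other side):
  ∀k ∃q ∃l ∃j ∀m (F(k) ∧ F(q) ∧ (¬C(l) ∨ ¬F(j) ∧ C(m)))
The quantifier ∀l sits under an odd number of negations (counting the antecedent side of each →), so it flips to ∃l.

existential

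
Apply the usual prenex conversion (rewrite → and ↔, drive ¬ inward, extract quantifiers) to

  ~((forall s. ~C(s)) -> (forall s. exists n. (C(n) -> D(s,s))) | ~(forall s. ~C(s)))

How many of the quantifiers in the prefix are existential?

1

First replace A → B with ¬A ∨ B.
  ~(~(forall s. ~C(s)) | (forall s. exists n. (~C(n) | D(s,s))) | ~(forall s. ~C(s)))
Drive negations inward (¬∀x A ≡ ∃x ¬A, ¬∃x A ≡ ∀x ¬A, De Morgan for ∧/∨):
  (forall s. ~C(s)) & (exists s. forall n. (C(n) & ~D(s,s))) & (forall s. ~C(s))
Give each quantifier a distinct variable: s↦x, s↦t.
  (forall s. ~C(s)) & (exists x. forall n. (C(n) & ~D(x,x))) & (forall t. ~C(t))
Extract every quantifier outward, since the variables are now distinct and don't occur free across branches:
  forall s. exists x. forall n. forall t. (~C(s) & C(n) & ~D(x,x) & ~C(t))
The prefix is forall s exists x forall n forall t: 3 universal, 1 existential.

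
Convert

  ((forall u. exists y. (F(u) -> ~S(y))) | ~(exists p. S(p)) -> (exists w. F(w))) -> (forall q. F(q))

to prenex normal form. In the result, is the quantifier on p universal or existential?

universal

First replace A → B with ¬A ∨ B.
  ~(~((forall u. exists y. (~F(u) | ~S(y))) | ~(exists p. S(p))) | (exists w. F(w))) | (forall q. F(q))
Move each ¬ inward, flipping quantifiers it crosses:
  ((forall u. exists y. (~F(u) | ~S(y))) | (forall p. ~S(p))) & (forall w. ~F(w)) | (forall q. F(q))
Finally move all quantifiers to the prefix:
  forall u. exists y. forall p. forall w. forall q. ((~F(u) | ~S(y) | ~S(p)) & ~F(w) | F(q))
The quantifier exists p sits under an odd number of negations (counting the antecedent side of each →), so it flips to forall p.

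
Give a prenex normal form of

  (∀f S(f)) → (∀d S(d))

∃f ∀d (¬S(f) ∨ S(d))

First replace A → B with ¬A ∨ B.
  ¬(∀f S(f)) ∨ (∀d S(d))
Drive negations inward (¬∀x A ≡ ∃x ¬A, ¬∃x A ≡ ∀x ¬A, De Morgan for ∧/∨):
  (∃f ¬S(f)) ∨ (∀d S(d))
All bound variables are already distinct, so no renaming is needed.
Pull the quantifiers to the front (each side's bound variable is not free in the other side):
  ∃f ∀d (¬S(f) ∨ S(d))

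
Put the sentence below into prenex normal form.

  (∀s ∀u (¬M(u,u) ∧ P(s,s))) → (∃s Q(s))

∃s ∃u ∃b (M(u,u) ∨ ¬P(s,s) ∨ Q(b))

First replace A → B with ¬A ∨ B.
  ¬(∀s ∀u (¬M(u,u) ∧ P(s,s))) ∨ (∃s Q(s))
Drive negations inward (¬∀x A ≡ ∃x ¬A, ¬∃x A ≡ ∀x ¬A, De Morgan for ∧/∨):
  (∃s ∃u (M(u,u) ∨ ¬P(s,s))) ∨ (∃s Q(s))
Standardize variables apart so no two quantifiers bind the same name: s↦b.
  (∃s ∃u (M(u,u) ∨ ¬P(s,s))) ∨ (∃b Q(b))
Finally move all quantifiers to the prefix:
  ∃s ∃u ∃b (M(u,u) ∨ ¬P(s,s) ∨ Q(b))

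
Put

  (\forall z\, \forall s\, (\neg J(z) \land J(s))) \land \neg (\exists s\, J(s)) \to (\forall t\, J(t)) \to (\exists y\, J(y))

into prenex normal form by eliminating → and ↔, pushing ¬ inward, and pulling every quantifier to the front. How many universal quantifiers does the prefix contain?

0

First replace A → B with ¬A ∨ B.
  \neg ((\forall z\, \forall s\, (\neg J(z) \land J(s))) \land \neg (\exists s\, J(s))) \lor \neg (\forall t\, J(t)) \lor (\exists y\, J(y))
Push ¬ through the quantifiers and connectives to reach negation normal form:
  (\exists z\, \exists s\, (J(z) \lor \neg J(s))) \lor (\exists s\, J(s)) \lor (\exists t\, \neg J(t)) \lor (\exists y\, J(y))
Give each quantifier a distinct variable: s↦x.
  (\exists z\, \exists s\, (J(z) \lor \neg J(s))) \lor (\exists x\, J(x)) \lor (\exists t\, \neg J(t)) \lor (\exists y\, J(y))
Pull the quantifiers to the front (each side's bound variable is not free in the other side):
  \exists z\, \exists s\, \exists x\, \exists t\, \exists y\, (J(z) \lor \neg J(s) \lor J(x) \lor \neg J(t) \lor J(y))
The prefix is \exists z \exists s \exists x \exists t \exists y: 0 universal, 5 existential.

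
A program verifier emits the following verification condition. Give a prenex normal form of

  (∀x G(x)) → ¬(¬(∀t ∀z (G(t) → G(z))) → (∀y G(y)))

∃x ∃t ∃z ∃y (¬G(x) ∨ G(t) ∧ ¬G(z) ∧ ¬G(y))

First replace A → B with ¬A ∨ B.
  ¬(∀x G(x)) ∨ ¬(¬¬(∀t ∀z (¬G(t) ∨ G(z))) ∨ (∀y G(y)))
Push ¬ through the quantifiers and connectives to reach negation normal form:
  (∃x ¬G(x)) ∨ (∃t ∃z (G(t) ∧ ¬G(z))) ∧ (∃y ¬G(y))
All bound variables are already distinct, so no renaming is needed.
Extract every quantifier outward, since the variables are now distinct and don't occur free across branches:
  ∃x ∃t ∃z ∃y (¬G(x) ∨ G(t) ∧ ¬G(z) ∧ ¬G(y))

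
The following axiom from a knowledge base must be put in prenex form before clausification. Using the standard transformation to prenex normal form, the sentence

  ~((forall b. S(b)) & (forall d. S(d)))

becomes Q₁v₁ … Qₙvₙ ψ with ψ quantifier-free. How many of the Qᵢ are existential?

2

Drive negations inward (¬∀x A ≡ ∃x ¬A, ¬∃x A ≡ ∀x ¬A, De Morgan for ∧/∨):
  (exists b. ~S(b)) | (exists d. ~S(d))
All bound variables are already distinct, so no renaming is needed.
Extract every quantifier outward, since the variables are now distinct and don't occur free across branches:
  exists b. exists d. (~S(b) | ~S(d))
The prefix is exists b exists d: 0 universal, 2 existential.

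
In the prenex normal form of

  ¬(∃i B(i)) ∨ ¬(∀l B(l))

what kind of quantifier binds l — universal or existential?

Push ¬ through the quantifiers and connectives to reach negation normal form:
  (∀i ¬B(i)) ∨ (∃l ¬B(l))
Extract every quantifier outward, since the variables are now distinct and don't occur free across branches:
  ∀i ∃l (¬B(i) ∨ ¬B(l))
The quantifier ∀l sits under an odd number of negations, so it flips to ∃l.

existential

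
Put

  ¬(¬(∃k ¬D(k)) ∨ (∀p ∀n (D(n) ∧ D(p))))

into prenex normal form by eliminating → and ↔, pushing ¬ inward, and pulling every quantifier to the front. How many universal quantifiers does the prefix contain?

0

Push ¬ through the quantifiers and connectives to reach negation normal form:
  (∃k ¬D(k)) ∧ (∃p ∃n (¬D(n) ∨ ¬D(p)))
All bound variables are already distinct, so no renaming is needed.
Finally move all quantifiers to the prefix:
  ∃k ∃p ∃n (¬D(k) ∧ (¬D(n) ∨ ¬D(p)))
The prefix is ∃k ∃p ∃n: 0 universal, 3 existential.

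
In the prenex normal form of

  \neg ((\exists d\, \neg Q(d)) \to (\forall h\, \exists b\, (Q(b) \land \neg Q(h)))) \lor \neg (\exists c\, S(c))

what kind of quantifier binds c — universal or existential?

universal

First replace A → B with ¬A ∨ B.
  \neg (\neg (\exists d\, \neg Q(d)) \lor (\forall h\, \exists b\, (Q(b) \land \neg Q(h)))) \lor \neg (\exists c\, S(c))
Move each ¬ inward, flipping quantifiers it crosses:
  (\exists d\, \neg Q(d)) \land (\exists h\, \forall b\, (\neg Q(b) \lor Q(h))) \lor (\forall c\, \neg S(c))
Pull the quantifiers to the front (each side's bound variable is not free in the other side):
  \exists d\, \exists h\, \forall b\, \forall c\, (\neg Q(d) \land (\neg Q(b) \lor Q(h)) \lor \neg S(c))
The quantifier \exists c sits under an odd number of negations (counting the antecedent side of each →), so it flips to \forall c.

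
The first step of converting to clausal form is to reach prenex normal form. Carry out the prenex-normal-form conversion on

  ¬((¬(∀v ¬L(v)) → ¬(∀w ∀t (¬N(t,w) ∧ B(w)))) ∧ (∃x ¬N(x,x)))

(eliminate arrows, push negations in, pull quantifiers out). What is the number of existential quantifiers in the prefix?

1

First replace A → B with ¬A ∨ B.
  ¬((¬¬(∀v ¬L(v)) ∨ ¬(∀w ∀t (¬N(t,w) ∧ B(w)))) ∧ (∃x ¬N(x,x)))
Move each ¬ inward, flipping quantifiers it crosses:
  (∃v L(v)) ∧ (∀w ∀t (¬N(t,w) ∧ B(w))) ∨ (∀x N(x,x))
Extract every quantifier outward, since the variables are now distinct and don't occur free across branches:
  ∃v ∀w ∀t ∀x (L(v) ∧ ¬N(t,w) ∧ B(w) ∨ N(x,x))
The prefix is ∃v ∀w ∀t ∀x: 3 universal, 1 existential.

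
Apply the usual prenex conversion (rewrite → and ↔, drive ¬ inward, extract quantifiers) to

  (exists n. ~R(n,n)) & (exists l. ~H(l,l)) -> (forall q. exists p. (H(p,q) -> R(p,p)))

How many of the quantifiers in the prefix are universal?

First replace A → B with ¬A ∨ B.
  ~((exists n. ~R(n,n)) & (exists l. ~H(l,l))) | (forall q. exists p. (~H(p,q) | R(p,p)))
Drive negations inward (¬∀x A ≡ ∃x ¬A, ¬∃x A ≡ ∀x ¬A, De Morgan for ∧/∨):
  (forall n. R(n,n)) | (forall l. H(l,l)) | (forall q. exists p. (~H(p,q) | R(p,p)))
All bound variables are already distinct, so no renaming is needed.
Finally move all quantifiers to the prefix:
  forall n. forall l. forall q. exists p. (R(n,n) | H(l,l) | ~H(p,q) | R(p,p))
The prefix is forall n forall l forall q exists p: 3 universal, 1 existential.

3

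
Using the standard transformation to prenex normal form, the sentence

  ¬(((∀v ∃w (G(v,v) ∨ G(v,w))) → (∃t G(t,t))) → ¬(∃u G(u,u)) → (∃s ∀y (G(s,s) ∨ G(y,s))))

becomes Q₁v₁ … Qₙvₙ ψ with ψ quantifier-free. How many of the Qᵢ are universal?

First replace A → B with ¬A ∨ B.
  ¬(¬(¬(∀v ∃w (G(v,v) ∨ G(v,w))) ∨ (∃t G(t,t))) ∨ ¬¬(∃u G(u,u)) ∨ (∃s ∀y (G(s,s) ∨ G(y,s))))
Push ¬ through the quantifiers and connectives to reach negation normal form:
  ((∃v ∀w (¬G(v,v) ∧ ¬G(v,w))) ∨ (∃t G(t,t))) ∧ (∀u ¬G(u,u)) ∧ (∀s ∃y (¬G(s,s) ∧ ¬G(y,s)))
All bound variables are already distinct, so no renaming is needed.
Pull the quantifiers to the front (each side's bound variable is not free in the other side):
  ∃v ∀w ∃t ∀u ∀s ∃y ((¬G(v,v) ∧ ¬G(v,w) ∨ G(t,t)) ∧ ¬G(u,u) ∧ ¬G(s,s) ∧ ¬G(y,s))
The prefix is ∃v ∀w ∃t ∀u ∀s ∃y: 3 universal, 3 existential.

3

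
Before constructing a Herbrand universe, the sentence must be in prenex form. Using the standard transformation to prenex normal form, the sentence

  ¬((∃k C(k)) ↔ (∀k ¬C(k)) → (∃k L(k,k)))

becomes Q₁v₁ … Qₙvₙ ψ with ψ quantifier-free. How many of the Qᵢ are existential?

First replace A → B with ¬A ∨ B; A ↔ B as (¬A ∨ B) ∧ (¬B ∨ A).
  ¬((¬(∃k C(k)) ∨ ¬(∀k ¬C(k)) ∨ (∃k L(k,k))) ∧ (¬(¬(∀k ¬C(k)) ∨ (∃k L(k,k))) ∨ (∃k C(k))))
Push ¬ through the quantifiers and connectives to reach negation normal form:
  (∃k C(k)) ∧ (∀k ¬C(k)) ∧ (∀k ¬L(k,k)) ∨ ((∃k C(k)) ∨ (∃k L(k,k))) ∧ (∀k ¬C(k))
Give each quantifier a distinct variable: k↦w1, k↦b, k↦w, k↦x1, k↦c.
  (∃k C(k)) ∧ (∀w1 ¬C(w1)) ∧ (∀b ¬L(b,b)) ∨ ((∃w C(w)) ∨ (∃x1 L(x1,x1))) ∧ (∀c ¬C(c))
Pull the quantifiers to the front (each side's bound variable is not free in the other side):
  ∃k ∀w1 ∀b ∃w ∃x1 ∀c (C(k) ∧ ¬C(w1) ∧ ¬L(b,b) ∨ (C(w) ∨ L(x1,x1)) ∧ ¬C(c))
The prefix is ∃k ∀w1 ∀b ∃w ∃x1 ∀c: 3 universal, 3 existential.

3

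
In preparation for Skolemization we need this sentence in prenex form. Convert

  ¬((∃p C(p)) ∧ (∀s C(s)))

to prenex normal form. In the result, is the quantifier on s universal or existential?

Move each ¬ inward, flipping quantifiers it crosses:
  (∀p ¬C(p)) ∨ (∃s ¬C(s))
All bound variables are already distinct, so no renaming is needed.
Extract every quantifier outward, since the variables are now distinct and don't occur free across branches:
  ∀p ∃s (¬C(p) ∨ ¬C(s))
The quantifier ∀s sits under an odd number of negations, so it flips to ∃s.

existential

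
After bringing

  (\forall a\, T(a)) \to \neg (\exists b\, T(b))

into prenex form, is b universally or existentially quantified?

universal

Eliminate → and ↔ using ¬ and ∨.
  \neg (\forall a\, T(a)) \lor \neg (\exists b\, T(b))
Drive negations inward (¬∀x A ≡ ∃x ¬A, ¬∃x A ≡ ∀x ¬A, De Morgan for ∧/∨):
  (\exists a\, \neg T(a)) \lor (\forall b\, \neg T(b))
All bound variables are already distinct, so no renaming is needed.
Pull the quantifiers to the front (each side's bound variable is not free in the other side):
  \exists a\, \forall b\, (\neg T(a) \lor \neg T(b))
The quantifier \exists b sits under an odd number of negations (counting the antecedent side of each →), so it flips to \forall b.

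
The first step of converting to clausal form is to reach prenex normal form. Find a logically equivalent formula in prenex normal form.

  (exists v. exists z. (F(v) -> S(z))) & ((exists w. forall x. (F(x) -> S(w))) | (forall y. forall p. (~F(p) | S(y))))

exists v. exists z. exists w. forall x. forall y. forall p. ((~F(v) | S(z)) & (~F(x) | S(w) | ~F(p) | S(y)))

Eliminate → and ↔ using ¬ and ∨.
  (exists v. exists z. (~F(v) | S(z))) & ((exists w. forall x. (~F(x) | S(w))) | (forall y. forall p. (~F(p) | S(y))))
All bound variables are already distinct, so no renaming is needed.
Pull the quantifiers to the front (each side's bound variable is not free in the other side):
  exists v. exists z. exists w. forall x. forall y. forall p. ((~F(v) | S(z)) & (~F(x) | S(w) | ~F(p) | S(y)))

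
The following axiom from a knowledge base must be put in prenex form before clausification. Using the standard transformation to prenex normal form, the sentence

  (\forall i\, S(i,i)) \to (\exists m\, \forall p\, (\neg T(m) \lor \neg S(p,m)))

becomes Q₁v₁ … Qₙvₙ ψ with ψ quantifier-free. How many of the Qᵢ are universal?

Rewrite implications/biconditionals: A → B as ¬A ∨ B.
  \neg (\forall i\, S(i,i)) \lor (\exists m\, \forall p\, (\neg T(m) \lor \neg S(p,m)))
Push ¬ through the quantifiers and connectives to reach negation normal form:
  (\exists i\, \neg S(i,i)) \lor (\exists m\, \forall p\, (\neg T(m) \lor \neg S(p,m)))
All bound variables are already distinct, so no renaming is needed.
Finally move all quantifiers to the prefix:
  \exists i\, \exists m\, \forall p\, (\neg S(i,i) \lor \neg T(m) \lor \neg S(p,m))
The prefix is \exists i \exists m \forall p: 1 universal, 2 existential.

1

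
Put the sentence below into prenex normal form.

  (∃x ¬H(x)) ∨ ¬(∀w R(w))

∃x ∃w (¬H(x) ∨ ¬R(w))

Drive negations inward (¬∀x A ≡ ∃x ¬A, ¬∃x A ≡ ∀x ¬A, De Morgan for ∧/∨):
  (∃x ¬H(x)) ∨ (∃w ¬R(w))
All bound variables are already distinct, so no renaming is needed.
Extract every quantifier outward, since the variables are now distinct and don't occur free across branches:
  ∃x ∃w (¬H(x) ∨ ¬R(w))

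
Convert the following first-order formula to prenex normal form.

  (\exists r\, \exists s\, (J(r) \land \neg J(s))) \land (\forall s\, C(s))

Give each quantifier a distinct variable: s↦b.
  (\exists r\, \exists s\, (J(r) \land \neg J(s))) \land (\forall b\, C(b))
Extract every quantifier outward, since the variables are now distinct and don't occur free across branches:
  \exists r\, \exists s\, \forall b\, (J(r) \land \neg J(s) \land C(b))

\exists r\, \exists s\, \forall b\, (J(r) \land \neg J(s) \land C(b))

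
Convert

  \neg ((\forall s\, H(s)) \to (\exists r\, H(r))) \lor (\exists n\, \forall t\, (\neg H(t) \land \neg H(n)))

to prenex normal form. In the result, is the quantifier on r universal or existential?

universal

First replace A → B with ¬A ∨ B.
  \neg (\neg (\forall s\, H(s)) \lor (\exists r\, H(r))) \lor (\exists n\, \forall t\, (\neg H(t) \land \neg H(n)))
Move each ¬ inward, flipping quantifiers it crosses:
  (\forall s\, H(s)) \land (\forall r\, \neg H(r)) \lor (\exists n\, \forall t\, (\neg H(t) \land \neg H(n)))
Finally move all quantifiers to the prefix:
  \forall s\, \forall r\, \exists n\, \forall t\, (H(s) \land \neg H(r) \lor \neg H(t) \land \neg H(n))
The quantifier \exists r sits under an odd number of negations (counting the antecedent side of each →), so it flips to \forall r.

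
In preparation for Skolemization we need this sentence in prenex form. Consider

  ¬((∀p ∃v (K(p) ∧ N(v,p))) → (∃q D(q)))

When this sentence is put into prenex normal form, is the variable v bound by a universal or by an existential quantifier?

Rewrite implications/biconditionals: A → B as ¬A ∨ B.
  ¬(¬(∀p ∃v (K(p) ∧ N(v,p))) ∨ (∃q D(q)))
Drive negations inward (¬∀x A ≡ ∃x ¬A, ¬∃x A ≡ ∀x ¬A, De Morgan for ∧/∨):
  (∀p ∃v (K(p) ∧ N(v,p))) ∧ (∀q ¬D(q))
All bound variables are already distinct, so no renaming is needed.
Finally move all quantifiers to the prefix:
  ∀p ∃v ∀q (K(p) ∧ N(v,p) ∧ ¬D(q))
The quantifier ∃v sits under an even number of negations (counting the antecedent side of each →), so it remains existential.

existential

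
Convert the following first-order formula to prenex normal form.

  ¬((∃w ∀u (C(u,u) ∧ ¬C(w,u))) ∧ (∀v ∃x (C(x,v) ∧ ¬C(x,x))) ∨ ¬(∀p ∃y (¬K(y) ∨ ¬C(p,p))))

Move each ¬ inward, flipping quantifiers it crosses:
  ((∀w ∃u (¬C(u,u) ∨ C(w,u))) ∨ (∃v ∀x (¬C(x,v) ∨ C(x,x)))) ∧ (∀p ∃y (¬K(y) ∨ ¬C(p,p)))
All bound variables are already distinct, so no renaming is needed.
Extract every quantifier outward, since the variables are now distinct and don't occur free across branches:
  ∀w ∃u ∃v ∀x ∀p ∃y ((¬C(u,u) ∨ C(w,u) ∨ ¬C(x,v) ∨ C(x,x)) ∧ (¬K(y) ∨ ¬C(p,p)))

∀w ∃u ∃v ∀x ∀p ∃y ((¬C(u,u) ∨ C(w,u) ∨ ¬C(x,v) ∨ C(x,x)) ∧ (¬K(y) ∨ ¬C(p,p)))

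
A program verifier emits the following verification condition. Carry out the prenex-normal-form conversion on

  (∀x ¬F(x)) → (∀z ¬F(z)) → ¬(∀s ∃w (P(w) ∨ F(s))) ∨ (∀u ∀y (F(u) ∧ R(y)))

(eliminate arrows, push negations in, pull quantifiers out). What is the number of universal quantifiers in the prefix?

First replace A → B with ¬A ∨ B.
  ¬(∀x ¬F(x)) ∨ ¬(∀z ¬F(z)) ∨ ¬(∀s ∃w (P(w) ∨ F(s))) ∨ (∀u ∀y (F(u) ∧ R(y)))
Push ¬ through the quantifiers and connectives to reach negation normal form:
  (∃x F(x)) ∨ (∃z F(z)) ∨ (∃s ∀w (¬P(w) ∧ ¬F(s))) ∨ (∀u ∀y (F(u) ∧ R(y)))
All bound variables are already distinct, so no renaming is needed.
Extract every quantifier outward, since the variables are now distinct and don't occur free across branches:
  ∃x ∃z ∃s ∀w ∀u ∀y (F(x) ∨ F(z) ∨ ¬P(w) ∧ ¬F(s) ∨ F(u) ∧ R(y))
The prefix is ∃x ∃z ∃s ∀w ∀u ∀y: 3 universal, 3 existential.

3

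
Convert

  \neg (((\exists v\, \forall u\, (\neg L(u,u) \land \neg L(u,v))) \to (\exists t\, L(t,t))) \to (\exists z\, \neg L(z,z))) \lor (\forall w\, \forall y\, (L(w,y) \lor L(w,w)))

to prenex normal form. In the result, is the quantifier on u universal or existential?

existential

First replace A → B with ¬A ∨ B.
  \neg (\neg (\neg (\exists v\, \forall u\, (\neg L(u,u) \land \neg L(u,v))) \lor (\exists t\, L(t,t))) \lor (\exists z\, \neg L(z,z))) \lor (\forall w\, \forall y\, (L(w,y) \lor L(w,w)))
Push ¬ through the quantifiers and connectives to reach negation normal form:
  ((\forall v\, \exists u\, (L(u,u) \lor L(u,v))) \lor (\exists t\, L(t,t))) \land (\forall z\, L(z,z)) \lor (\forall w\, \forall y\, (L(w,y) \lor L(w,w)))
Extract every quantifier outward, since the variables are now distinct and don't occur free across branches:
  \forall v\, \exists u\, \exists t\, \forall z\, \forall w\, \forall y\, ((L(u,u) \lor L(u,v) \lor L(t,t)) \land L(z,z) \lor L(w,y) \lor L(w,w))
The quantifier \forall u sits under an odd number of negations (counting the antecedent side of each →), so it flips to \exists u.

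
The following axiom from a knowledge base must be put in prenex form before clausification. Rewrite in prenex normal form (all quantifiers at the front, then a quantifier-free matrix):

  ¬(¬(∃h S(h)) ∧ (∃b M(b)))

∃h ∀b (S(h) ∨ ¬M(b))

Move each ¬ inward, flipping quantifiers it crosses:
  (∃h S(h)) ∨ (∀b ¬M(b))
All bound variables are already distinct, so no renaming is needed.
Extract every quantifier outward, since the variables are now distinct and don't occur free across branches:
  ∃h ∀b (S(h) ∨ ¬M(b))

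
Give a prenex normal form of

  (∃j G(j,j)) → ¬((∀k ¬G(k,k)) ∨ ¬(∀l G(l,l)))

First replace A → B with ¬A ∨ B.
  ¬(∃j G(j,j)) ∨ ¬((∀k ¬G(k,k)) ∨ ¬(∀l G(l,l)))
Drive negations inward (¬∀x A ≡ ∃x ¬A, ¬∃x A ≡ ∀x ¬A, De Morgan for ∧/∨):
  (∀j ¬G(j,j)) ∨ (∃k G(k,k)) ∧ (∀l G(l,l))
All bound variables are already distinct, so no renaming is needed.
Pull the quantifiers to the front (each side's bound variable is not free in the other side):
  ∀j ∃k ∀l (¬G(j,j) ∨ G(k,k) ∧ G(l,l))

∀j ∃k ∀l (¬G(j,j) ∨ G(k,k) ∧ G(l,l))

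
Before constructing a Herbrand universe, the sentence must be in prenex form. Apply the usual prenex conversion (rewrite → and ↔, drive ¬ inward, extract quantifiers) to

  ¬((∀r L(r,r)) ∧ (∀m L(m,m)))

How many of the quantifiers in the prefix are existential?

Drive negations inward (¬∀x A ≡ ∃x ¬A, ¬∃x A ≡ ∀x ¬A, De Morgan for ∧/∨):
  (∃r ¬L(r,r)) ∨ (∃m ¬L(m,m))
All bound variables are already distinct, so no renaming is needed.
Extract every quantifier outward, since the variables are now distinct and don't occur free across branches:
  ∃r ∃m (¬L(r,r) ∨ ¬L(m,m))
The prefix is ∃r ∃m: 0 universal, 2 existential.

2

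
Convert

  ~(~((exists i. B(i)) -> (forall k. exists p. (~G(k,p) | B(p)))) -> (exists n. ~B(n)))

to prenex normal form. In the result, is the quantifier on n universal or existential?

universal

Eliminate → and ↔ using ¬ and ∨.
  ~(~~(~(exists i. B(i)) | (forall k. exists p. (~G(k,p) | B(p)))) | (exists n. ~B(n)))
Push ¬ through the quantifiers and connectives to reach negation normal form:
  (exists i. B(i)) & (exists k. forall p. (G(k,p) & ~B(p))) & (forall n. B(n))
Finally move all quantifiers to the prefix:
  exists i. exists k. forall p. forall n. (B(i) & G(k,p) & ~B(p) & B(n))
The quantifier exists n sits under an odd number of negations (counting the antecedent side of each →), so it flips to forall n.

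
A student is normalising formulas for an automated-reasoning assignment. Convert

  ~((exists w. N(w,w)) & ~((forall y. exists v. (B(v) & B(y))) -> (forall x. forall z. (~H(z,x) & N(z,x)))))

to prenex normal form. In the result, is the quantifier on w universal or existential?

First replace A → B with ¬A ∨ B.
  ~((exists w. N(w,w)) & ~(~(forall y. exists v. (B(v) & B(y))) | (forall x. forall z. (~H(z,x) & N(z,x)))))
Push ¬ through the quantifiers and connectives to reach negation normal form:
  (forall w. ~N(w,w)) | (exists y. forall v. (~B(v) | ~B(y))) | (forall x. forall z. (~H(z,x) & N(z,x)))
Extract every quantifier outward, since the variables are now distinct and don't occur free across branches:
  forall w. exists y. forall v. forall x. forall z. (~N(w,w) | ~B(v) | ~B(y) | ~H(z,x) & N(z,x))
The quantifier exists w sits under an odd number of negations (counting the antecedent side of each →), so it flips to forall w.

universal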